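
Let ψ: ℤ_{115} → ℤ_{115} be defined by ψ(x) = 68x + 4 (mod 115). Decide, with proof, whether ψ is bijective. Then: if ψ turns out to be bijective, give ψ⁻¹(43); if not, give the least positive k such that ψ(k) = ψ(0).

53

Suppose ψ(x_1) = ψ(x_2) in ℤ_{115}. Then 68x_1 + 4 ≡ 68x_2 + 4 (mod 115), therefore 68(x_1 − x_2) ≡ 0 (mod 115).
Since gcd(68, 115) = 1, 68 is invertible modulo 115, therefore x_1 − x_2 ≡ 0 (mod 115), i.e. x_1 = x_2.
We now compute 68⁻¹ mod 115 explicitly. Euclid's algorithm: 115 = 1·68 + 47, 68 = 1·47 + 21, 47 = 2·21 + 5, 21 = 4·5 + 1; back-substituting gives 1 = 22·68 − 13·115, so 68⁻¹ ≡ 22 (mod 115).
For any y ∈ ℤ_{115}, x = 22(y − 4) mod 115 satisfies ψ(x) = 68·22(y − 4) + 4 ≡ y (since 68·22 ≡ 1 mod 115). So every y has a preimage.
Hence ψ is bijective.
Since ψ is bijective, we compute ψ⁻¹(43): solve 68x + 4 ≡ 43 (mod 115), i.e. 68x ≡ 39 (mod 115).
Multiplying by 68⁻¹ = 22 gives x ≡ 22·39 = 858 = 7·115 + 53 ≡ 53 (mod 115).
Check: ψ(53) = 68·53 + 4 = 3608 = 31·115 + 43 ≡ 43 (mod 115).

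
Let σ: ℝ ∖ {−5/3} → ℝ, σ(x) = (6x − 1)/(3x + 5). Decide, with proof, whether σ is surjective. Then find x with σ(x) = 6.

-31/12

If σ(x) = 2, cross-multiplying gives 3(6x − 1) = 6(3x + 5), which simplifies to −3 = 30 — false.  So 2 has no preimage and σ is not surjective.
Solving σ(x) = 6: cross-multiplying gives 6x − 1 = 6(3x + 5), which rearranges to −12x = 31, so x = −31/12.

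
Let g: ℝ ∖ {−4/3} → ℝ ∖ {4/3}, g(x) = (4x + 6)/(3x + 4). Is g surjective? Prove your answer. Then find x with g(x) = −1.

-10/7

For any y ≠ 4/3, solving y(3x + 4) = 4x + 6 for x gives a well-defined x ≠ −4/3. So g is surjective.
Solving g(x) = −1: cross-multiplying gives 4x + 6 = −1(3x + 4), which rearranges to 7x = −10, so x = −10/7.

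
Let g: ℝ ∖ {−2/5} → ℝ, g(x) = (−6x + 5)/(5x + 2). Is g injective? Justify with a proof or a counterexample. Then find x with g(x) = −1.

Suppose g(x_1) = g(x_2). Cross-multiplying: (−6x_1 + 5)(5x_2 + 2) = (−6x_2 + 5)(5x_1 + 2).
Expanding both sides and cancelling the symmetric terms leaves −37·(x_1 − x_2) = 0. Since −37 ≠ 0, x_1 = x_2. Thus g is injective.
Solving g(x) = −1: cross-multiplying gives −6x + 5 = −1(5x + 2), which rearranges to −1x = −7, so x = 7.

7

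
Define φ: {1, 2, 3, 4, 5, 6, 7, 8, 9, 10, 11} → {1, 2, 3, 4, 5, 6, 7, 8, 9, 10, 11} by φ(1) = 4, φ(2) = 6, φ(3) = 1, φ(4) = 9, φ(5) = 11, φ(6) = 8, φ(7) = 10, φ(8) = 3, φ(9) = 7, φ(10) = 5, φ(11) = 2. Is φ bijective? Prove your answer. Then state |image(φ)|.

The values 4, 6, 1, 9, 11, 8, 10, 3, 7, 5, 2 are a permutation of {1, 2, 3, 4, 5, 6, 7, 8, 9, 10, 11}: each element appears exactly once.
So φ is injective and surjective, hence bijective.
The image of φ is {1, 2, 3, 4, 5, 6, 7, 8, 9, 10, 11}, which has 11 elements.

11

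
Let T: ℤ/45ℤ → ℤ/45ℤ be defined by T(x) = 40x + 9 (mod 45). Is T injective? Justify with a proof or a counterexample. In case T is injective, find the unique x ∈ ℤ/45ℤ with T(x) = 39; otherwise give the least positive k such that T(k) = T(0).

9

We have gcd(40, 45) = 5 > 1. Taking a = 0 and b = 9: T(0) = 9 and T(9) = 40·9 + 9 = 369 ≡ 9 (mod 45).
So T(0) = T(9) while 0 ≠ 9, hence T is not injective.
Since T is not injective, we find the least positive k with T(k) = T(0): this means 40k ≡ 0 (mod 45), i.e. 45 ∣ 40k. Since gcd(40, 45) = 5, dividing through by 5 this holds exactly when 9 ∣ 8k, and as gcd(8, 9) = 1, exactly when 9 ∣ k.
The smallest positive such k is 9.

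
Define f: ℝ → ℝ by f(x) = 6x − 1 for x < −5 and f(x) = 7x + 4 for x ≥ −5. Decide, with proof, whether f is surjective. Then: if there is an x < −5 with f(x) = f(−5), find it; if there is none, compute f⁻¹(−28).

-32/7

Both pieces are strictly increasing (slopes 6 and 7), so each is injective on its own interval.
The left piece maps (−∞, −5) onto (−∞, −31); the right piece maps [−5, ∞) onto [−31, ∞).
These images together cover ℝ, so f is surjective.
Because the two images are disjoint, no x < −5 has f(x) = f(−5), so we compute f⁻¹(−28): −28 lies in [−31, ∞), so solve 7x + 4 = −28: x = (−28 − 4)/7 = −32/7.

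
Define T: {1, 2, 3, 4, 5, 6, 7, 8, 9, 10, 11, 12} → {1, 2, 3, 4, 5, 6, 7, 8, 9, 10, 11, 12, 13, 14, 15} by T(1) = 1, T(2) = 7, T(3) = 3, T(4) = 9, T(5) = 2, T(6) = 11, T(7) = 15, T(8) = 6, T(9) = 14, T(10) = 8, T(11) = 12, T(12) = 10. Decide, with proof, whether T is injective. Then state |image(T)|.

The values T(1), …, T(12) are 1, 7, 3, 9, 2, 11, 15, 6, 14, 8, 12, 10 — all distinct.
So T(a) = T(b) only when a = b, and T is injective.
The image of T is {1, 2, 3, 6, 7, 8, 9, 10, 11, 12, 14, 15}, which has 12 elements.

12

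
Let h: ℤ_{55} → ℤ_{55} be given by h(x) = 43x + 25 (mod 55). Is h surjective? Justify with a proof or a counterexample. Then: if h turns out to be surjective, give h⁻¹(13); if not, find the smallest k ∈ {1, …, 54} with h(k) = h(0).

1

By definition, surjectivity means every element of the codomain has a preimage under h.
Since gcd(43, 55) = 1, 43 is invertible modulo 55. Euclid's algorithm: 55 = 1·43 + 12, 43 = 3·12 + 7, 12 = 1·7 + 5, 7 = 1·5 + 2, 5 = 2·2 + 1; back-substituting gives 1 = 32·43 − 25·55, so 43⁻¹ ≡ 32 (mod 55).
Then y ↦ 32(y − 25) is a two-sided inverse to h, so every y ∈ ℤ_{55} has a preimage.
Hence h is surjective.
Since h is surjective, we find h⁻¹(13): we need 43x ≡ 13 − 25 ≡ 43 (mod 55). Using 43⁻¹ = 32: x ≡ 32·43 = 1376 = 25·55 + 1, so x = 1.
Check: h(1) = 43·1 + 25 = 68 = 1·55 + 13 ≡ 13 (mod 55).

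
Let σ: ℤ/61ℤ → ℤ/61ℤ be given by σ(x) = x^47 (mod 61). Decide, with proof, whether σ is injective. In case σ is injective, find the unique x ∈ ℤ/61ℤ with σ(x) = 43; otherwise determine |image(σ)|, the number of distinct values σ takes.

30

Since 61 is prime, the nonzero elements of ℤ/61ℤ form a cyclic group of order 60.
As gcd(47, 60) = 1, raising to the 47th power is a bijection on this group: if u^47 ≡ v^47 then (uv^{−1})^47 = 1, and the only element of order dividing gcd(47, 60) = 1 is 1, so u = v.
With σ(0) = 0 this makes σ injective on all of ℤ/61ℤ, hence bijective (finite equal-size domain and codomain). In particular σ is injective.
Since σ is injective, we find the preimage of 43. The inverse of x ↦ x^47 on (ℤ/61ℤ)^× is x ↦ x^23, because 47·23 = 1081 = 18·60 + 1 ≡ 1 (mod 60) and x^{60} = 1 for x ≠ 0 (Fermat). So σ⁻¹(43) = 43^23 mod 61.
Repeated squaring mod 61: 43^1 ≡ 43, 43^2 ≡ 43² = 1849 ≡ 19, 43^4 ≡ 19² = 361 ≡ 56, 43^8 ≡ 56² = 3136 ≡ 25, 43^16 ≡ 25² = 625 ≡ 15. Since 23 = 16 + 4 + 2 + 1, 43^23 ≡ 15·56·19·43: 15·56 = 840 ≡ 47, then 47·19 = 893 ≡ 39, then 39·43 = 1677 ≡ 30. So 43^23 ≡ 30 (mod 61).
Hence σ⁻¹(43) = 30.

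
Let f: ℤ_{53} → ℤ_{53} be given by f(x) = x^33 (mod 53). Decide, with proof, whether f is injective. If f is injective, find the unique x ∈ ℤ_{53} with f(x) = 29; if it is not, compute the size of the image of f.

7

Since 53 is prime, the nonzero elements of ℤ_{53} form a cyclic group of order 52.
As gcd(33, 52) = 1, raising to the 33rd power is a bijection on this group: if a^33 ≡ b^33 then (ab^{−1})^33 = 1, and the only element of order dividing gcd(33, 52) = 1 is 1, so a = b.
With f(0) = 0 this makes f injective on all of ℤ_{53}, hence bijective (finite equal-size domain and codomain). In particular f is injective.
Since f is injective, we find the preimage of 29. The inverse of x ↦ x^33 on (ℤ_{53})^× is x ↦ x^41, because 33·41 = 1353 = 26·52 + 1 ≡ 1 (mod 52) and x^{52} = 1 for x ≠ 0 (Fermat). So f⁻¹(29) = 29^41 mod 53.
Repeated squaring mod 53: 29^1 ≡ 29, 29^2 ≡ 29² = 841 ≡ 46, 29^4 ≡ 46² = 2116 ≡ 49, 29^8 ≡ 49² = 2401 ≡ 16, 29^16 ≡ 16² = 256 ≡ 44, 29^32 ≡ 44² = 1936 ≡ 28. Since 41 = 32 + 8 + 1, 29^41 ≡ 28·16·29: 28·16 = 448 ≡ 24, then 24·29 = 696 ≡ 7. So 29^41 ≡ 7 (mod 53).
Hence f⁻¹(29) = 7.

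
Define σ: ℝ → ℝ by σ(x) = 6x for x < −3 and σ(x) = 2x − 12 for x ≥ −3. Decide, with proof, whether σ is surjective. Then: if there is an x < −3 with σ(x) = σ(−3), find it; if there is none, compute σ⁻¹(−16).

Both pieces are strictly increasing (slopes 6 and 2), so each is injective on its own interval.
The left piece maps (−∞, −3) onto (−∞, −18); the right piece maps [−3, ∞) onto [−18, ∞).
These images together cover ℝ, so σ is surjective.
Because the two images are disjoint, no x < −3 has σ(x) = σ(−3), so we compute σ⁻¹(−16): −16 lies in [−18, ∞), so solve 2x − 12 = −16: x = (−16 + 12)/2 = −2.

-2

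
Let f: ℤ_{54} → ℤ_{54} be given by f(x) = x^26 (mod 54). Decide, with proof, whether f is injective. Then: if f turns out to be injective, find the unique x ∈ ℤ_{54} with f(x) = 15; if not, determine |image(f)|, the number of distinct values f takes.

20

f(0) = 0^26 = 0.
f(6): Repeated squaring mod 54: 6^1 ≡ 6, 6^2 ≡ 6² = 36, 6^4 ≡ 36² = 1296 ≡ 0, 6^8 ≡ 0² = 0, 6^16 ≡ 0² = 0. Since 26 = 16 + 8 + 2, 6^26 ≡ 0·0·36: 0·0 = 0, then 0·36 = 0. So 6^26 ≡ 0 (mod 54).
So f(0) = f(6) = 0 while 0 ≠ 6, so f is not injective.
Since f is not injective, we determine |image(f)|. Computing x^26 mod 54 for each x (by repeated squaring, reducing mod 54 at every step), the values f(0), f(1), …, f(53) are: 0, 1, 40, 27, 34, 43, 0, 31, 10, 27, 46, 49, 0, 25, 52, 27, 22, 19, 0, 37, 4, 27, 16, 7, 0, 13, 28, 27, 28, 13, 0, 7, 16, 27, 4, 37, 0, 19, 22, 27, 52, 25, 0, 49, 46, 27, 10, 31, 0, 43, 34, 27, 40, 1.
The distinct values are {0, 1, 4, 7, 10, 13, 16, 19, 22, 25, 27, 28, 31, 34, 37, 40, 43, 46, 49, 52}; there are 20 of them.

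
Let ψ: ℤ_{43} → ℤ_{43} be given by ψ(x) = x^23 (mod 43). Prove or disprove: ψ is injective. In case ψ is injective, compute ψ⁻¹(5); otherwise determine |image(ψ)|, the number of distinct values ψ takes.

34

Since 43 is prime, the nonzero elements of ℤ_{43} form a cyclic group of order 42.
As gcd(23, 42) = 1, raising to the 23rd power is a bijection on this group: if a^23 ≡ b^23 then (ab^{−1})^23 = 1, and the only element of order dividing gcd(23, 42) = 1 is 1, so a = b.
With ψ(0) = 0 this makes ψ injective on all of ℤ_{43}, hence bijective (finite equal-size domain and codomain). In particular ψ is injective.
Since ψ is injective, we find the preimage of 5. The inverse of x ↦ x^23 on (ℤ_{43})^× is x ↦ x^11, because 23·11 = 253 = 6·42 + 1 ≡ 1 (mod 42) and x^{42} = 1 for x ≠ 0 (Fermat). So ψ⁻¹(5) = 5^11 mod 43.
Repeated squaring mod 43: 5^1 ≡ 5, 5^2 ≡ 5² = 25, 5^4 ≡ 25² = 625 ≡ 23, 5^8 ≡ 23² = 529 ≡ 13. Since 11 = 8 + 2 + 1, 5^11 ≡ 13·25·5: 13·25 = 325 ≡ 24, then 24·5 = 120 ≡ 34. So 5^11 ≡ 34 (mod 43).
Hence ψ⁻¹(5) = 34.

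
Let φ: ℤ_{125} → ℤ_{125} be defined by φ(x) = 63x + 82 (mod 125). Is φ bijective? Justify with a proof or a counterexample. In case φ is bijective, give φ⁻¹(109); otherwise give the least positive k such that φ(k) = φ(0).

54

Suppose φ(u) = φ(v) in ℤ_{125}. Then 63u + 82 ≡ 63v + 82 (mod 125), thus 63(u − v) ≡ 0 (mod 125).
Since gcd(63, 125) = 1, 63 is invertible modulo 125, thus u − v ≡ 0 (mod 125), i.e. u = v.
We now compute 63⁻¹ mod 125 explicitly. Euclid's algorithm: 125 = 1·63 + 62, 63 = 1·62 + 1; back-substituting gives 1 = 2·63 − 1·125, so 63⁻¹ ≡ 2 (mod 125).
For any y ∈ ℤ_{125}, x = 2(y − 82) mod 125 satisfies φ(x) = 63·2(y − 82) + 82 ≡ y (since 63·2 ≡ 1 mod 125). So every y has a preimage.
So φ is bijective.
Since φ is bijective, we find φ⁻¹(109): we need 63x ≡ 109 − 82 ≡ 27 (mod 125). Using 63⁻¹ = 2: x ≡ 2·27 = 54, so x = 54.
Check: φ(54) = 63·54 + 82 = 3484 = 27·125 + 109 ≡ 109 (mod 125).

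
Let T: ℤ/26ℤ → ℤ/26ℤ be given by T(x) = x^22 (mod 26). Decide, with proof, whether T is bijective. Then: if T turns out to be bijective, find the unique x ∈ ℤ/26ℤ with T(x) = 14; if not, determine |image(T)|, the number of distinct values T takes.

14

T(12): Repeated squaring mod 26: 12^1 ≡ 12, 12^2 ≡ 12² = 144 ≡ 14, 12^4 ≡ 14² = 196 ≡ 14, 12^8 ≡ 14² = 196 ≡ 14, 12^16 ≡ 14² = 196 ≡ 14. Since 22 = 16 + 4 + 2, 12^22 ≡ 14·14·14: 14·14 = 196 ≡ 14, then 14·14 = 196 ≡ 14. So 12^22 ≡ 14 (mod 26).
T(14): Repeated squaring mod 26: 14^1 ≡ 14, 14^2 ≡ 14² = 196 ≡ 14, 14^4 ≡ 14² = 196 ≡ 14, 14^8 ≡ 14² = 196 ≡ 14, 14^16 ≡ 14² = 196 ≡ 14. Since 22 = 16 + 4 + 2, 14^22 ≡ 14·14·14: 14·14 = 196 ≡ 14, then 14·14 = 196 ≡ 14. So 14^22 ≡ 14 (mod 26).
So T(12) = T(14) = 14 while 12 ≠ 14, thus T is not injective, hence not bijective.
Since T is not bijective, we determine |image(T)|. Computing x^22 mod 26 for each x (by repeated squaring, reducing mod 26 at every step), the values T(0), T(1), …, T(25) are: 0, 1, 10, 3, 22, 25, 4, 17, 12, 9, 16, 23, 14, 13, 14, 23, 16, 9, 12, 17, 4, 25, 22, 3, 10, 1.
The distinct values are {0, 1, 3, 4, 9, 10, 12, 13, 14, 16, 17, 22, 23, 25}; there are 14 of them.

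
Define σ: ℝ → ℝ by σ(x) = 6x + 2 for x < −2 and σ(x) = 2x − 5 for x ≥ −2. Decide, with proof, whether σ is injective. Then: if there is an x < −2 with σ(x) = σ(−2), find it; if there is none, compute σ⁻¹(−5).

0

Both pieces are strictly increasing (slopes 6 and 2), so each is injective on its own interval.
The left piece maps (−∞, −2) onto (−∞, −10); the right piece maps [−2, ∞) onto [−9, ∞).
These images are disjoint, so no value is attained by both pieces. Hence σ is injective.
Because the two images are disjoint, no x < −2 has σ(x) = σ(−2), so we compute σ⁻¹(−5): −5 lies in [−9, ∞), so solve 2x − 5 = −5: x = (−5 + 5)/2 = 0.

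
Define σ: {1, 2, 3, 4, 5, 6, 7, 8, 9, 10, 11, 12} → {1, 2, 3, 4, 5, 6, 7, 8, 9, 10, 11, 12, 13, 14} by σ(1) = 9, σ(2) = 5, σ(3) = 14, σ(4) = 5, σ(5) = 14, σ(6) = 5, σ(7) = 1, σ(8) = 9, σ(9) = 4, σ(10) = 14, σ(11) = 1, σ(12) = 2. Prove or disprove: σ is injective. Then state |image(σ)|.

σ(2) = 5 = σ(4) with 2 ≠ 4, so σ is not injective.
The image of σ is {1, 2, 4, 5, 9, 14}, which has 6 elements.

6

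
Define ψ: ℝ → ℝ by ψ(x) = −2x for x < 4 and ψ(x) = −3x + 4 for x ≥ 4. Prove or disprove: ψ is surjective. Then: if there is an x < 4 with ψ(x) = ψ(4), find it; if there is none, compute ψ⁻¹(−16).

20/3

Both pieces are strictly decreasing (slopes −2 and −3), so each is injective on its own interval.
The left piece maps (−∞, 4) onto (−8, ∞); the right piece maps [4, ∞) onto (−∞, −8].
These images together cover ℝ, so ψ is surjective.
Because the two images are disjoint, no x < 4 has ψ(x) = ψ(4), so we compute ψ⁻¹(−16): −16 lies in (−∞, −8], so solve −3x + 4 = −16: x = (−16 − 4)/(−3) = 20/3.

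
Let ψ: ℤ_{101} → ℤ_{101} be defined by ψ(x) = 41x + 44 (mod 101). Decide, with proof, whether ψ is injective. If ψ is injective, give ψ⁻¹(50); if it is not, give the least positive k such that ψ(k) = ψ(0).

Suppose ψ(x_1) = ψ(x_2) in ℤ_{101}. Then 41x_1 + 44 ≡ 41x_2 + 44 (mod 101), hence 41(x_1 − x_2) ≡ 0 (mod 101).
Since gcd(41, 101) = 1, 41 is invertible modulo 101, thus x_1 − x_2 ≡ 0 (mod 101), i.e. x_1 = x_2.
So ψ is injective.
We now compute 41⁻¹ mod 101 explicitly. Euclid's algorithm: 101 = 2·41 + 19, 41 = 2·19 + 3, 19 = 6·3 + 1; back-substituting gives 1 = 69·41 − 28·101, so 41⁻¹ ≡ 69 (mod 101).
Since ψ is injective, we find ψ⁻¹(50): we need 41x ≡ 50 − 44 ≡ 6 (mod 101). Using 41⁻¹ = 69: x ≡ 69·6 = 414 = 4·101 + 10, so x = 10.
Check: ψ(10) = 41·10 + 44 = 454 = 4·101 + 50 ≡ 50 (mod 101).

10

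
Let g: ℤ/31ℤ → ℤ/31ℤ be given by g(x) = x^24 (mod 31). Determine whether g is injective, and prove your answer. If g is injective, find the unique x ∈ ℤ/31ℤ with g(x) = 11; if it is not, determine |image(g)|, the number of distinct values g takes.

g(1) = 1^24 = 1.
g(5): Repeated squaring mod 31: 5^1 ≡ 5, 5^2 ≡ 5² = 25, 5^4 ≡ 25² = 625 ≡ 5, 5^8 ≡ 5² = 25, 5^16 ≡ 25² = 625 ≡ 5. Since 24 = 16 + 8, 5^24 ≡ 5·25: 5·25 = 125 ≡ 1. So 5^24 ≡ 1 (mod 31).
So g(1) = g(5) = 1 while 1 ≠ 5, thus g is not injective.
Since g is not injective, we determine |image(g)|. Computing x^24 mod 31 for each x (by repeated squaring, reducing mod 31 at every step), the values g(0), g(1), …, g(30) are: 0, 1, 16, 2, 8, 1, 1, 8, 4, 4, 16, 8, 16, 2, 4, 2, 2, 4, 2, 16, 8, 16, 4, 4, 8, 1, 1, 8, 2, 16, 1.
The distinct values are {0, 1, 2, 4, 8, 16}; there are 6 of them.

6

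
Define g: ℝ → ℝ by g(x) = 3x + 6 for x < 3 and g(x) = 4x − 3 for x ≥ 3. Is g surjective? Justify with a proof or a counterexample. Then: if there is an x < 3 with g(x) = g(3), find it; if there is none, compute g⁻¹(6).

Both pieces are strictly increasing (slopes 3 and 4), so each is injective on its own interval.
The left piece maps (−∞, 3) onto (−∞, 15); the right piece maps [3, ∞) onto [9, ∞).
The union (−∞, 15) ∪ [9, ∞) covers ℝ, so g is surjective.
For the follow-up: the images overlap, so an x < 3 with g(x) = g(3) exists. g(3) = 9; solving 3x + 6 = 9 for x < 3 gives x = (9 − 6)/3 = 1.

1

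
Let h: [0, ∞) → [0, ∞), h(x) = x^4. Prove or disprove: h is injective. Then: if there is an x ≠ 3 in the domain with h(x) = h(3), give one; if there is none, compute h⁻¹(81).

On [0, ∞), x ↦ x^4 is strictly increasing, so h(x_1) = h(x_2) forces x_1 = x_2. Hence h is injective.
Since x ↦ x^4 is strictly increasing on [0, ∞), it is injective there, so no x ≠ 3 in the domain has h(x) = h(3). We therefore compute h⁻¹(81) = 81^{1/4} = 3 (indeed 3^4 = 81).

3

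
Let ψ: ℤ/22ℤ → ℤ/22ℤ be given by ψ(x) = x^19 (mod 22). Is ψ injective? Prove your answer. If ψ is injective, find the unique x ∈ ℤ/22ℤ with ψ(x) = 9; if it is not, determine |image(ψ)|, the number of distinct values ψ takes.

5

Computing x^19 mod 22 for each x (by repeated squaring, reducing mod 22 at every step), the values ψ(0), ψ(1), …, ψ(21) are: 0, 1, 6, 15, 14, 9, 2, 19, 18, 5, 10, 11, 12, 17, 4, 3, 20, 13, 8, 7, 16, 21.
Every element of ℤ/22ℤ appears exactly once in this list, so ψ is a bijection, and in particular injective.
Since ψ is injective, we read off the preimage of 9 from the same table: ψ(5) = 9, so ψ⁻¹(9) = 5.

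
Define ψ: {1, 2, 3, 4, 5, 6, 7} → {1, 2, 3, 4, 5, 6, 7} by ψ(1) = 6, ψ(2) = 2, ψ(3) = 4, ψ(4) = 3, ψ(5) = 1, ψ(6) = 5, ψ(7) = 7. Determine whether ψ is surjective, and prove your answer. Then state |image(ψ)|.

7

Every element of the codomain has a preimage: 1 = ψ(5), 2 = ψ(2), 3 = ψ(4), 4 = ψ(3), 5 = ψ(6), 6 = ψ(1), 7 = ψ(7).
Hence ψ is surjective.
The image of ψ is {1, 2, 3, 4, 5, 6, 7}, which has 7 elements.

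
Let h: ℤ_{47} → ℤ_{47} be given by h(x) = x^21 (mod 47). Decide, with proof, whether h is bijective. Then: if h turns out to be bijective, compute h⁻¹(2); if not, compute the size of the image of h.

27

Since 47 is prime, the nonzero elements of ℤ_{47} form a cyclic group of order 46.
As gcd(21, 46) = 1, raising to the 21st power is a bijection on this group: if x_1^21 ≡ x_2^21 then (x_1x_2^{−1})^21 = 1, and the only element of order dividing gcd(21, 46) = 1 is 1, so x_1 = x_2.
With h(0) = 0 this makes h injective on all of ℤ_{47}, hence bijective (finite equal-size domain and codomain). In particular h is bijective.
Since h is bijective, we find the preimage of 2. The inverse of x ↦ x^21 on (ℤ_{47})^× is x ↦ x^11, because 21·11 = 231 = 5·46 + 1 ≡ 1 (mod 46) and x^{46} = 1 for x ≠ 0 (Fermat). So h⁻¹(2) = 2^11 mod 47.
Repeated squaring mod 47: 2^1 ≡ 2, 2^2 ≡ 2² = 4, 2^4 ≡ 4² = 16, 2^8 ≡ 16² = 256 ≡ 21. Since 11 = 8 + 2 + 1, 2^11 ≡ 21·4·2: 21·4 = 84 ≡ 37, then 37·2 = 74 ≡ 27. So 2^11 ≡ 27 (mod 47).
Hence h⁻¹(2) = 27.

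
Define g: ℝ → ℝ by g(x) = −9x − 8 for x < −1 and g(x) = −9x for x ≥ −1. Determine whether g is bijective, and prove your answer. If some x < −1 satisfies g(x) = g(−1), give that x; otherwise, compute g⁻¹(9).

Both pieces are strictly decreasing (slopes −9 and −9), so each is injective on its own interval.
The left piece maps (−∞, −1) onto (1, ∞); the right piece maps [−1, ∞) onto (−∞, 9].
These images overlap. In particular g(−1) = 9 (right piece), and solving −9x − 8 = 9 on the left piece gives x = −17/9 < −1.
So g(−17/9) = g(−1) with −17/9 ≠ −1, and g is not injective, hence not bijective. This x = −17/9 is the requested value below −1.

-17/9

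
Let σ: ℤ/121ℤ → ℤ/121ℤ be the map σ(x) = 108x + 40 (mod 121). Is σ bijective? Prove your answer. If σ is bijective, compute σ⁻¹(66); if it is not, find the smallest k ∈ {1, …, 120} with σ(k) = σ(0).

119

If σ(u) = σ(v), then 108u ≡ 108v (mod 121). Because gcd(108, 121) = 1, we may cancel 108 to get u ≡ v (mod 121).
We now compute 108⁻¹ mod 121 explicitly. Euclid's algorithm: 121 = 1·108 + 13, 108 = 8·13 + 4, 13 = 3·4 + 1; back-substituting gives 1 = 93·108 − 83·121, so 108⁻¹ ≡ 93 (mod 121).
For any y ∈ ℤ/121ℤ, x = 93(y − 40) mod 121 satisfies σ(x) = 108·93(y − 40) + 40 ≡ y (since 108·93 ≡ 1 mod 121). So every y has a preimage.
Hence σ is bijective.
Since σ is bijective, we find σ⁻¹(66): we need 108x ≡ 66 − 40 ≡ 26 (mod 121). Using 108⁻¹ = 93: x ≡ 93·26 = 2418 = 19·121 + 119, so x = 119.
Check: σ(119) = 108·119 + 40 = 12892 = 106·121 + 66 ≡ 66 (mod 121).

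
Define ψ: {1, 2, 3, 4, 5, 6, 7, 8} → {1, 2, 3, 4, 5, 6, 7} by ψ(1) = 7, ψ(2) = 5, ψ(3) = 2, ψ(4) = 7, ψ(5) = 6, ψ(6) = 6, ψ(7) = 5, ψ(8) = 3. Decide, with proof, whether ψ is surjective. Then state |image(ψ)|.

5

No element maps to 1, so ψ is not surjective.
The image of ψ is {2, 3, 5, 6, 7}, which has 5 elements.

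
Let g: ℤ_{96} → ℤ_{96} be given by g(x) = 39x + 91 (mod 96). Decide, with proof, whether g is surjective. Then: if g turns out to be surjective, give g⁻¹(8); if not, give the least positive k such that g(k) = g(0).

32

Since gcd(39, 96) = 3, we have 39x ≡ 0 (mod 3) for all x, so g(x) ≡ 1 (mod 3).
But 0 ≢ 1 (mod 3), so 0 ∈ ℤ_{96} has no preimage. Hence g is not surjective.
Since g is not surjective, we find the least positive k with g(k) = g(0): this means 39k ≡ 0 (mod 96), i.e. 96 ∣ 39k. Since gcd(39, 96) = 3, dividing through by 3 this holds exactly when 32 ∣ 13k, and as gcd(13, 32) = 1, exactly when 32 ∣ k.
The smallest positive such k is 32.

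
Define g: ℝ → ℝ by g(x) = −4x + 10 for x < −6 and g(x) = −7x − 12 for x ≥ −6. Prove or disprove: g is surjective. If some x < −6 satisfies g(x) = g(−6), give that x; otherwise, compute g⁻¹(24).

-36/7

Both pieces are strictly decreasing (slopes −4 and −7), so each is injective on its own interval.
The left piece maps (−∞, −6) onto (34, ∞); the right piece maps [−6, ∞) onto (−∞, 30].
The union (34, ∞) ∪ (−∞, 30] omits the interval between 34 and 30; in particular 34 has no preimage. So g is not surjective.
Because the two images are disjoint, no x < −6 has g(x) = g(−6), so we compute g⁻¹(24): 24 lies in (−∞, 30], so solve −7x − 12 = 24: x = (24 + 12)/(−7) = −36/7.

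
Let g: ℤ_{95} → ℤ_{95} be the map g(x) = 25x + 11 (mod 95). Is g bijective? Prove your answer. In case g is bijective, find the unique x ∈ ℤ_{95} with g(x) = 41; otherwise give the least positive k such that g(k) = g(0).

Recall: g is injective if g(u) = g(v) implies u = v.
We have gcd(25, 95) = 5 > 1. Taking u = 0 and v = 19: g(0) = 11 and g(19) = 25·19 + 11 = 486 ≡ 11 (mod 95).
So g(0) = g(19) while 0 ≠ 19, so g is not injective, hence not bijective.
Since g is not bijective, we find the least positive k with g(k) = g(0): this means 25k ≡ 0 (mod 95), i.e. 95 ∣ 25k. Since gcd(25, 95) = 5, dividing through by 5 this holds exactly when 19 ∣ 5k, and as gcd(5, 19) = 1, exactly when 19 ∣ k.
The smallest positive such k is 19.

19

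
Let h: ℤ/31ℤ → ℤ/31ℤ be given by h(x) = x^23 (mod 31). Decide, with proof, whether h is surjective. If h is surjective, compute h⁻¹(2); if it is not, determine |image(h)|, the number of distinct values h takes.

Since 31 is prime, the nonzero elements of ℤ/31ℤ form a cyclic group of order 30.
As gcd(23, 30) = 1, raising to the 23rd power is a bijection on this group: if a^23 ≡ b^23 then (ab^{−1})^23 = 1, and the only element of order dividing gcd(23, 30) = 1 is 1, so a = b.
With h(0) = 0 this makes h injective on all of ℤ/31ℤ, hence bijective (finite equal-size domain and codomain). In particular h is surjective.
Since h is surjective, we find the preimage of 2. The inverse of x ↦ x^23 on (ℤ/31ℤ)^× is x ↦ x^17, because 23·17 = 391 = 13·30 + 1 ≡ 1 (mod 30) and x^{30} = 1 for x ≠ 0 (Fermat). So h⁻¹(2) = 2^17 mod 31.
Repeated squaring mod 31: 2^1 ≡ 2, 2^2 ≡ 2² = 4, 2^4 ≡ 4² = 16, 2^8 ≡ 16² = 256 ≡ 8, 2^16 ≡ 8² = 64 ≡ 2. Since 17 = 16 + 1, 2^17 ≡ 2·2: 2·2 = 4. So 2^17 ≡ 4 (mod 31).
Hence h⁻¹(2) = 4.

4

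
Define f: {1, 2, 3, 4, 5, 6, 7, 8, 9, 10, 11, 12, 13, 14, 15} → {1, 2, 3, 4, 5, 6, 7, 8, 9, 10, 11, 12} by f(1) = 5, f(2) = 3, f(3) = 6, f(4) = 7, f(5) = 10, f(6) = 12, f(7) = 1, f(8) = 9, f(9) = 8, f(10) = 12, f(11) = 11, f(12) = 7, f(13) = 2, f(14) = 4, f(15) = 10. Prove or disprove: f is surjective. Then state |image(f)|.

12

Every element of the codomain has a preimage: 1 = f(7), 2 = f(13), 3 = f(2), 4 = f(14), 5 = f(1), 6 = f(3), 7 = f(4), 8 = f(9), 9 = f(8), 10 = f(5), 11 = f(11), 12 = f(6).
Therefore f is surjective.
The image of f is {1, 2, 3, 4, 5, 6, 7, 8, 9, 10, 11, 12}, which has 12 elements.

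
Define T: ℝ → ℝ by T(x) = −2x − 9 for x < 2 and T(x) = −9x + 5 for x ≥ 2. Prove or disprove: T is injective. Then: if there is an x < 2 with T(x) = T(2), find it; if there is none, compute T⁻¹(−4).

Both pieces are strictly decreasing (slopes −2 and −9), so each is injective on its own interval.
The left piece maps (−∞, 2) onto (−13, ∞); the right piece maps [2, ∞) onto (−∞, −13].
These images are disjoint, so no value is attained by both pieces. Therefore T is injective.
Because the two images are disjoint, no x < 2 has T(x) = T(2), so we compute T⁻¹(−4): −4 lies in (−13, ∞), so solve −2x − 9 = −4: x = (−4 + 9)/(−2) = −5/2.

-5/2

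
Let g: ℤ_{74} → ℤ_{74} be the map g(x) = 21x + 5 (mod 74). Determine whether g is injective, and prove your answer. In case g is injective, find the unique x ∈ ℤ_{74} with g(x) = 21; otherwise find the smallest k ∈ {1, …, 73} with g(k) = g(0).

If g(u) = g(v), then 21u ≡ 21v (mod 74). Because gcd(21, 74) = 1, we may cancel 21 to get u ≡ v (mod 74).
Hence g is injective.
We now compute 21⁻¹ mod 74 explicitly. Euclid's algorithm: 74 = 3·21 + 11, 21 = 1·11 + 10, 11 = 1·10 + 1; back-substituting gives 1 = 67·21 − 19·74, so 21⁻¹ ≡ 67 (mod 74).
Since g is injective, we compute g⁻¹(21): solve 21x + 5 ≡ 21 (mod 74), i.e. 21x ≡ 16 (mod 74).
Multiplying by 21⁻¹ = 67 gives x ≡ 67·16 = 1072 = 14·74 + 36 ≡ 36 (mod 74).
Check: g(36) = 21·36 + 5 = 761 = 10·74 + 21 ≡ 21 (mod 74).

36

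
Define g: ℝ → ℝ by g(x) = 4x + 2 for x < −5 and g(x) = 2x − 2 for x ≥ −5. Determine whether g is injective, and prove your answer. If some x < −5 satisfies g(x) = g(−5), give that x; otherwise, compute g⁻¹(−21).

-23/4

Both pieces are strictly increasing (slopes 4 and 2), so each is injective on its own interval.
The left piece maps (−∞, −5) onto (−∞, −18); the right piece maps [−5, ∞) onto [−12, ∞).
These images are disjoint, so no value is attained by both pieces. Therefore g is injective.
Because the two images are disjoint, no x < −5 has g(x) = g(−5), so we compute g⁻¹(−21): −21 lies in (−∞, −18), so solve 4x + 2 = −21: x = (−21 − 2)/4 = −23/4.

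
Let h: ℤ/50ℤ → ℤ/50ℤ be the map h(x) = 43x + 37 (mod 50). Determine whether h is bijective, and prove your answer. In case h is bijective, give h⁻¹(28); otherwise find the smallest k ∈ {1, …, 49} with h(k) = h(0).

37

By definition, h is injective if h(x_1) = h(x_2) implies x_1 = x_2.
Suppose h(x_1) = h(x_2) in ℤ/50ℤ. Then 43x_1 + 37 ≡ 43x_2 + 37 (mod 50), hence 43(x_1 − x_2) ≡ 0 (mod 50).
Since gcd(43, 50) = 1, 43 is invertible modulo 50, so x_1 − x_2 ≡ 0 (mod 50), i.e. x_1 = x_2.
We now compute 43⁻¹ mod 50 explicitly. Euclid's algorithm: 50 = 1·43 + 7, 43 = 6·7 + 1; back-substituting gives 1 = 7·43 − 6·50, so 43⁻¹ ≡ 7 (mod 50).
For any y ∈ ℤ/50ℤ, x = 7(y − 37) mod 50 satisfies h(x) = 43·7(y − 37) + 37 ≡ y (since 43·7 ≡ 1 mod 50). So every y has a preimage.
Therefore h is bijective.
Since h is bijective, we find h⁻¹(28): we need 43x ≡ 28 − 37 ≡ 41 (mod 50). Using 43⁻¹ = 7: x ≡ 7·41 = 287 = 5·50 + 37, so x = 37.
Check: h(37) = 43·37 + 37 = 1628 = 32·50 + 28 ≡ 28 (mod 50).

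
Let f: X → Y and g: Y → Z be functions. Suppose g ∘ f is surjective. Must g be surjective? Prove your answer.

Let c ∈ Z. Since g ∘ f is surjective, some a ∈ X has g(f(a)) = c. Then b = f(a) ∈ Y satisfies g(b) = c. So g is surjective.

surjective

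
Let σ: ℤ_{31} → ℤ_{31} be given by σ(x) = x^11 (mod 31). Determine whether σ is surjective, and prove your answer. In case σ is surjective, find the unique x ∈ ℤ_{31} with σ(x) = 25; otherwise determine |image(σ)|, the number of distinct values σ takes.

Since 31 is prime, the nonzero elements of ℤ_{31} form a cyclic group of order 30.
As gcd(11, 30) = 1, raising to the 11th power is a bijection on this group: if a^11 ≡ b^11 then (ab^{−1})^11 = 1, and the only element of order dividing gcd(11, 30) = 1 is 1, so a = b.
With σ(0) = 0 this makes σ injective on all of ℤ_{31}, hence bijective (finite equal-size domain and codomain). In particular σ is surjective.
Since σ is surjective, we find the preimage of 25. The inverse of x ↦ x^11 on (ℤ_{31})^× is x ↦ x^11, because 11·11 = 121 = 4·30 + 1 ≡ 1 (mod 30) and x^{30} = 1 for x ≠ 0 (Fermat). So σ⁻¹(25) = 25^11 mod 31.
Repeated squaring mod 31: 25^1 ≡ 25, 25^2 ≡ 25² = 625 ≡ 5, 25^4 ≡ 5² = 25, 25^8 ≡ 25² = 625 ≡ 5. Since 11 = 8 + 2 + 1, 25^11 ≡ 5·5·25: 5·5 = 25, then 25·25 = 625 ≡ 5. So 25^11 ≡ 5 (mod 31).
Hence σ⁻¹(25) = 5.

5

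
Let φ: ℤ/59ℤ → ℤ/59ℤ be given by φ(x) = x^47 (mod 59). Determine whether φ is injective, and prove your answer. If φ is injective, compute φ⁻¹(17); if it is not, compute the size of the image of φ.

29

Since 59 is prime, the nonzero elements of ℤ/59ℤ form a cyclic group of order 58.
As gcd(47, 58) = 1, raising to the 47th power is a bijection on this group: if u^47 ≡ v^47 then (uv^{−1})^47 = 1, and the only element of order dividing gcd(47, 58) = 1 is 1, so u = v.
With φ(0) = 0 this makes φ injective on all of ℤ/59ℤ, hence bijective (finite equal-size domain and codomain). In particular φ is injective.
Since φ is injective, we find the preimage of 17. The inverse of x ↦ x^47 on (ℤ/59ℤ)^× is x ↦ x^21, because 47·21 = 987 = 17·58 + 1 ≡ 1 (mod 58) and x^{58} = 1 for x ≠ 0 (Fermat). So φ⁻¹(17) = 17^21 mod 59.
Repeated squaring mod 59: 17^1 ≡ 17, 17^2 ≡ 17² = 289 ≡ 53, 17^4 ≡ 53² = 2809 ≡ 36, 17^8 ≡ 36² = 1296 ≡ 57, 17^16 ≡ 57² = 3249 ≡ 4. Since 21 = 16 + 4 + 1, 17^21 ≡ 4·36·17: 4·36 = 144 ≡ 26, then 26·17 = 442 ≡ 29. So 17^21 ≡ 29 (mod 59).
Hence φ⁻¹(17) = 29.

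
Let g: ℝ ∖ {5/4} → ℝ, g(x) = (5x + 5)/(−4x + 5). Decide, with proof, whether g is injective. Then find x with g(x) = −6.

35/19

Suppose g(u) = g(v). Cross-multiplying: (5u + 5)(−4v + 5) = (5v + 5)(−4u + 5).
Expanding both sides and cancelling the symmetric terms leaves 45·(u − v) = 0. Since 45 ≠ 0, u = v. Hence g is injective.
Solving g(x) = −6: cross-multiplying gives 5x + 5 = −6(−4x + 5), which rearranges to −19x = −35, so x = 35/19.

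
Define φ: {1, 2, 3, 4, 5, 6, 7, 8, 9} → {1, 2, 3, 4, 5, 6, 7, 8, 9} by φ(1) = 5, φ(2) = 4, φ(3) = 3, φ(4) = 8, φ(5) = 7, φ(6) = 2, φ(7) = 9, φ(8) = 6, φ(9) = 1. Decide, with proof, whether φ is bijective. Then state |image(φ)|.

The values 5, 4, 3, 8, 7, 2, 9, 6, 1 are a permutation of {1, 2, 3, 4, 5, 6, 7, 8, 9}: each element appears exactly once.
So φ is injective and surjective, hence bijective.
The image of φ is {1, 2, 3, 4, 5, 6, 7, 8, 9}, which has 9 elements.

9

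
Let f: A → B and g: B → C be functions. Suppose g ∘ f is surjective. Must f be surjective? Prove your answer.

not surjective

No. Take A = {1, 2, 3}, B = {1, 2, 3, 4, 5}, C = {1}, f(a) = 1 for every a ∈ A, and g(b) = 1 for every b ∈ B.
Then g ∘ f is surjective onto {1}, but 5 ∈ B has no preimage under f, so f is not surjective.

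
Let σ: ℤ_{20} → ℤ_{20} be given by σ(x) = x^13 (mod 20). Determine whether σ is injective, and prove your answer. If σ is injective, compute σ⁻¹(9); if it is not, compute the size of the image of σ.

σ(0) = 0^13 = 0.
σ(10): Repeated squaring mod 20: 10^1 ≡ 10, 10^2 ≡ 10² = 100 ≡ 0, 10^4 ≡ 0² = 0, 10^8 ≡ 0² = 0. Since 13 = 8 + 4 + 1, 10^13 ≡ 0·0·10: 0·0 = 0, then 0·10 = 0. So 10^13 ≡ 0 (mod 20).
So σ(0) = σ(10) = 0 while 0 ≠ 10, thus σ is not injective.
Since σ is not injective, we determine |image(σ)|. Computing x^13 mod 20 for each x (by repeated squaring, reducing mod 20 at every step), the values σ(0), σ(1), …, σ(19) are: 0, 1, 12, 3, 4, 5, 16, 7, 8, 9, 0, 11, 12, 13, 4, 15, 16, 17, 8, 19.
The distinct values are {0, 1, 3, 4, 5, 7, 8, 9, 11, 12, 13, 15, 16, 17, 19}; there are 15 of them.

15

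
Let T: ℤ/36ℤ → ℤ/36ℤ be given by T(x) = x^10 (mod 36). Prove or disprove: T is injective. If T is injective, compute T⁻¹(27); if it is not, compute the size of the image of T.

T(0) = 0^10 = 0.
T(6): Repeated squaring mod 36: 6^1 ≡ 6, 6^2 ≡ 6² = 36 ≡ 0, 6^4 ≡ 0² = 0, 6^8 ≡ 0² = 0. Since 10 = 8 + 2, 6^10 ≡ 0·0: 0·0 = 0. So 6^10 ≡ 0 (mod 36).
So T(0) = T(6) = 0 while 0 ≠ 6, therefore T is not injective.
Since T is not injective, we determine |image(T)|. Computing x^10 mod 36 for each x (by repeated squaring, reducing mod 36 at every step), the values T(0), T(1), …, T(35) are: 0, 1, 16, 9, 4, 13, 0, 25, 28, 9, 28, 25, 0, 13, 4, 9, 16, 1, 0, 1, 16, 9, 4, 13, 0, 25, 28, 9, 28, 25, 0, 13, 4, 9, 16, 1.
The distinct values are {0, 1, 4, 9, 13, 16, 25, 28}; there are 8 of them.

8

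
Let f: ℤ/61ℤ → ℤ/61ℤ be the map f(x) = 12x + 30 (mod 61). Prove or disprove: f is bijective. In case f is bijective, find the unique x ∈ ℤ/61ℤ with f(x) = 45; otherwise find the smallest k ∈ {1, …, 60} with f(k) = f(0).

47

Recall: injectivity means: for all s, t in the domain, f(s) = f(t) implies s = t.
Suppose f(s) = f(t) in ℤ/61ℤ. Then 12s + 30 ≡ 12t + 30 (mod 61), hence 12(s − t) ≡ 0 (mod 61).
Since gcd(12, 61) = 1, 12 is invertible modulo 61, therefore s − t ≡ 0 (mod 61), i.e. s = t.
We now compute 12⁻¹ mod 61 explicitly. Euclid's algorithm: 61 = 5·12 + 1; back-substituting gives 1 = 56·12 − 11·61, so 12⁻¹ ≡ 56 (mod 61).
For any y ∈ ℤ/61ℤ, x = 56(y − 30) mod 61 satisfies f(x) = 12·56(y − 30) + 30 ≡ y (since 12·56 ≡ 1 mod 61). So every y has a preimage.
Hence f is bijective.
Since f is bijective, we compute f⁻¹(45): solve 12x + 30 ≡ 45 (mod 61), i.e. 12x ≡ 15 (mod 61).
Multiplying by 12⁻¹ = 56 gives x ≡ 56·15 = 840 = 13·61 + 47 ≡ 47 (mod 61).
Check: f(47) = 12·47 + 30 = 594 = 9·61 + 45 ≡ 45 (mod 61).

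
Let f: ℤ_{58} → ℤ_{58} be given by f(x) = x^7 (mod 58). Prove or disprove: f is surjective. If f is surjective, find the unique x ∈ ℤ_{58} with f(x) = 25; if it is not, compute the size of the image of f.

f(4): Repeated squaring mod 58: 4^1 ≡ 4, 4^2 ≡ 4² = 16, 4^4 ≡ 16² = 256 ≡ 24. Since 7 = 4 + 2 + 1, 4^7 ≡ 24·16·4: 24·16 = 384 ≡ 36, then 36·4 = 144 ≡ 28. So 4^7 ≡ 28 (mod 58).
f(6): Repeated squaring mod 58: 6^1 ≡ 6, 6^2 ≡ 6² = 36, 6^4 ≡ 36² = 1296 ≡ 20. Since 7 = 4 + 2 + 1, 6^7 ≡ 20·36·6: 20·36 = 720 ≡ 24, then 24·6 = 144 ≡ 28. So 6^7 ≡ 28 (mod 58).
So f(4) = f(6) = 28 while 4 ≠ 6, hence f is not injective.
A non-injective map from the 58-element set ℤ_{58} to itself takes at most 57 distinct values, so it cannot be surjective. So f is not surjective.
Since f is not surjective, we determine |image(f)|. Computing x^7 mod 58 for each x (by repeated squaring, reducing mod 58 at every step), the values f(0), f(1), …, f(57) are: 0, 1, 12, 41, 28, 57, 28, 1, 46, 57, 46, 41, 46, 57, 12, 17, 30, 41, 46, 41, 30, 41, 28, 1, 30, 1, 46, 17, 28, 29, 30, 41, 12, 57, 28, 57, 30, 17, 28, 17, 12, 17, 28, 41, 46, 1, 12, 17, 12, 1, 12, 57, 30, 1, 30, 17, 46, 57.
The distinct values are {0, 1, 12, 17, 28, 29, 30, 41, 46, 57}; there are 10 of them.

10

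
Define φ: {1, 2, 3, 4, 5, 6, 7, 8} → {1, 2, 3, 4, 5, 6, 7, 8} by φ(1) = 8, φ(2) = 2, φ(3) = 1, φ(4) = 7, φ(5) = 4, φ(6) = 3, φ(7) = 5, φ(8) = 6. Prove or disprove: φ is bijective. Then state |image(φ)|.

The values 8, 2, 1, 7, 4, 3, 5, 6 are a permutation of {1, 2, 3, 4, 5, 6, 7, 8}: each element appears exactly once.
So φ is injective and surjective, hence bijective.
The image of φ is {1, 2, 3, 4, 5, 6, 7, 8}, which has 8 elements.

8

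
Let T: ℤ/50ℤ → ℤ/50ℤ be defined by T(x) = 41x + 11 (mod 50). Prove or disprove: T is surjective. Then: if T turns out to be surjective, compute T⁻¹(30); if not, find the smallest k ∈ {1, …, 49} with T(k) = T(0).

Recall: surjectivity means every element of the codomain has a preimage under T.
Since gcd(41, 50) = 1, 41 is invertible modulo 50. Euclid's algorithm: 50 = 1·41 + 9, 41 = 4·9 + 5, 9 = 1·5 + 4, 5 = 1·4 + 1; back-substituting gives 1 = 11·41 − 9·50, so 41⁻¹ ≡ 11 (mod 50).
For any y ∈ ℤ/50ℤ, x = 11(y − 11) mod 50 satisfies T(x) = 41·11(y − 11) + 11 ≡ y (since 41·11 ≡ 1 mod 50). So every y has a preimage.
Thus T is surjective.
Since T is surjective, we compute T⁻¹(30): solve 41x + 11 ≡ 30 (mod 50), i.e. 41x ≡ 19 (mod 50).
Multiplying by 41⁻¹ = 11 gives x ≡ 11·19 = 209 = 4·50 + 9 ≡ 9 (mod 50).
Check: T(9) = 41·9 + 11 = 380 = 7·50 + 30 ≡ 30 (mod 50).

9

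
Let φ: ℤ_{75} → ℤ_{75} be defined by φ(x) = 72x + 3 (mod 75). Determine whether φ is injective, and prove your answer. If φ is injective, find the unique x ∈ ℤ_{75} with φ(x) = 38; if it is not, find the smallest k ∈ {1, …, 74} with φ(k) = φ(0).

25

By definition, injectivity means: for all a, b in the domain, φ(a) = φ(b) implies a = b.
We have gcd(72, 75) = 3 > 1. Taking a = 0 and b = 25: φ(0) = 3 and φ(25) = 72·25 + 3 = 1803 ≡ 3 (mod 75).
So φ(0) = φ(25) while 0 ≠ 25, hence φ is not injective.
Since φ is not injective, we find the least positive k with φ(k) = φ(0): this means 72k ≡ 0 (mod 75), i.e. 75 ∣ 72k. Since gcd(72, 75) = 3, dividing through by 3 this holds exactly when 25 ∣ 24k, and as gcd(24, 25) = 1, exactly when 25 ∣ k.
The smallest positive such k is 25.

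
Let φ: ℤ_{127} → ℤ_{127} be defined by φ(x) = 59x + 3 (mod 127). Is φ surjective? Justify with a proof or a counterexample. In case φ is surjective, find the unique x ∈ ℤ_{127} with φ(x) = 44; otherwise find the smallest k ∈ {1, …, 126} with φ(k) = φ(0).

By definition, surjectivity means every element of the codomain has a preimage under φ.
Since gcd(59, 127) = 1, 59 is invertible modulo 127. Euclid's algorithm: 127 = 2·59 + 9, 59 = 6·9 + 5, 9 = 1·5 + 4, 5 = 1·4 + 1; back-substituting gives 1 = 28·59 − 13·127, so 59⁻¹ ≡ 28 (mod 127).
Then y ↦ 28(y − 3) is a two-sided inverse to φ, so every y ∈ ℤ_{127} has a preimage.
Hence φ is surjective.
Since φ is surjective, we find φ⁻¹(44): we need 59x ≡ 44 − 3 ≡ 41 (mod 127). Using 59⁻¹ = 28: x ≡ 28·41 = 1148 = 9·127 + 5, so x = 5.
Check: φ(5) = 59·5 + 3 = 298 = 2·127 + 44 ≡ 44 (mod 127).

5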